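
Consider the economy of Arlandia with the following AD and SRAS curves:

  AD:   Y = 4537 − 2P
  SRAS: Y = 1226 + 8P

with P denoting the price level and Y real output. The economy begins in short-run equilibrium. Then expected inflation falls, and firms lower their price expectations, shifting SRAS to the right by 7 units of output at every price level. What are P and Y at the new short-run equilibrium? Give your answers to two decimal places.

This is a positive supply shock: SRAS shifts right.
New SRAS: Y = 1233 + 8P.
Set AD = SRAS: 4537 − 2P = 1233 + 8P, so 3304 = 10P and P = 330.40.
Substituting into AD, Y = 3876.20.

P = 330.40, Y = 3876.20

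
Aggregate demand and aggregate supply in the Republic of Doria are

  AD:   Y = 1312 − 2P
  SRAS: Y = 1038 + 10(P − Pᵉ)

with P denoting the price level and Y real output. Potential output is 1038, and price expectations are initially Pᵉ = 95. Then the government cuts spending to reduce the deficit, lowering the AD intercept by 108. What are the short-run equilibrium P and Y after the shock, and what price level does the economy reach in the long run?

Short run: P = 93, Y = 1018. Long run: P = 83.

AD shifts left: new AD is Y = 1204 − 2P. With Pᵉ = 95, SRAS is Y = 88 + 10P.
Short run: 1204 − 2P = 88 + 10P gives 1116 = 12P, so P = 93 and Y = 1204 − 2·93 = 1018.
Y = 1018 is below potential 1038; expectations adjust and SRAS shifts right until Y = 1038.
Long run: on the new AD curve, 1038 = 1204 − 2P gives P = 83.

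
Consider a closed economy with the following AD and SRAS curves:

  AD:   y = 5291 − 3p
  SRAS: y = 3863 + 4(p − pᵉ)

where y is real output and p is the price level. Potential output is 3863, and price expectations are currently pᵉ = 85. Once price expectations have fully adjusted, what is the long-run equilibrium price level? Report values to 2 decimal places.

Short run: with pᵉ = 85, SRAS is y = 3523 + 4p. Setting AD = SRAS gives 1768 = 7p, so p = 252.57 and y = 5291 − 3p = 4533.29.
Output 4533.29 is above potential 3863, so over time expected prices rise and SRAS shifts left until y returns to 3863.
Long run: y = 3863 on the AD curve gives 3863 = 5291 − 3p, so p = 476.00.

Long-run p = 476.00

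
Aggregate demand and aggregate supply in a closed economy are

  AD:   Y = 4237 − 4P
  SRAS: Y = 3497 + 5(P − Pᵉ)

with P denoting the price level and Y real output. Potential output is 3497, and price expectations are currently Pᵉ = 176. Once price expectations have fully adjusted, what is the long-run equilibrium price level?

Long-run P = 185

Short run: with Pᵉ = 176, SRAS is Y = 2617 + 5P. Setting AD = SRAS gives 1620 = 9P, so P = 180 and Y = 4237 − 4·180 = 3517.
Output 3517 is above potential 3497, so over time expected prices rise and SRAS shifts left until Y returns to 3497.
Long run: Y = 3497 on the AD curve gives 3497 = 4237 − 4P, so P = 185.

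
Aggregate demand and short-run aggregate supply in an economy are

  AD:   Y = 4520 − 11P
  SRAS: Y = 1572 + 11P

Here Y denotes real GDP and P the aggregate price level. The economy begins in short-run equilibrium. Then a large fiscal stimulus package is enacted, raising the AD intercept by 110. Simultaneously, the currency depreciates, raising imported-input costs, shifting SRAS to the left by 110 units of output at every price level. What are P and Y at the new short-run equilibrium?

After both shocks: AD is Y = 4630 − 11P and SRAS is Y = 1462 + 11P.
Setting them equal: 3168 = 22P, so P = 144.
Y = 4630 − 11·144 = 3046.

P = 144, Y = 3046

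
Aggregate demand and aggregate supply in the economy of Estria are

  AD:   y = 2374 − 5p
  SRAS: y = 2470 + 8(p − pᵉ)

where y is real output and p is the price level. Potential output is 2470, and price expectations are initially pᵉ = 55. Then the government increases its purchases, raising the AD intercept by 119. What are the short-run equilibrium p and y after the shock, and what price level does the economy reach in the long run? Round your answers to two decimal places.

AD shifts right: new AD is y = 2493 − 5p. With pᵉ = 55, SRAS is y = 2030 + 8p.
Short run: 2493 − 5p = 2030 + 8p gives 463 = 13p, so p = 35.62 and y = 2493 − 5p = 2314.92.
y = 2314.92 is below potential 2470; expectations adjust and SRAS shifts right until y = 2470.
Long run: on the new AD curve, 2470 = 2493 − 5p gives p = 4.60.

Short run: p = 35.62, y = 2314.92. Long run: p = 4.60.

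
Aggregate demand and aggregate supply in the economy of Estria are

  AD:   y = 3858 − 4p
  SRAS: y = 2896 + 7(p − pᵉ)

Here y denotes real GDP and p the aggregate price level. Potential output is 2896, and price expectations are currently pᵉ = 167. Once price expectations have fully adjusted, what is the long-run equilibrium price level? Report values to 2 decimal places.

Long-run p = 240.50

Short run: with pᵉ = 167, SRAS is y = 1727 + 7p. Setting AD = SRAS gives 2131 = 11p, so p = 193.73 and y = 3858 − 4p = 3083.09.
Output 3083.09 is above potential 2896, so over time expected prices rise and SRAS shifts left until y returns to 2896.
Long run: y = 2896 on the AD curve gives 2896 = 3858 − 4p, so p = 240.50.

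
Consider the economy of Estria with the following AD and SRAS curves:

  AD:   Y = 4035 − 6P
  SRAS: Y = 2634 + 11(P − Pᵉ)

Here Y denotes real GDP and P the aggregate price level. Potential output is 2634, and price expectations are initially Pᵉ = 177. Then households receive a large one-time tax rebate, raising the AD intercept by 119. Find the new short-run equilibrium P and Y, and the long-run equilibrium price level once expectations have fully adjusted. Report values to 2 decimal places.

AD shifts right: new AD is Y = 4154 − 6P. With Pᵉ = 177, SRAS is Y = 687 + 11P.
Short run: 4154 − 6P = 687 + 11P gives 3467 = 17P, so P = 203.94 and Y = 4154 − 6P = 2930.35.
Y = 2930.35 is above potential 2634; expectations adjust and SRAS shifts left until Y = 2634.
Long run: on the new AD curve, 2634 = 4154 − 6P gives P = 253.33.

Short run: P = 203.94, Y = 2930.35. Long run: P = 253.33.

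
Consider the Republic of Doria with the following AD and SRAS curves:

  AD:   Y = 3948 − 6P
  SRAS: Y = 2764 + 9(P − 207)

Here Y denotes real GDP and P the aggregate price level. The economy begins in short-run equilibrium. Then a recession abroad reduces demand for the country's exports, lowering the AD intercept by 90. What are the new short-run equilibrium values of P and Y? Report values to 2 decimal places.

This is a negative demand shock: AD shifts left.
New AD: Y = 3858 − 6P.
SRAS can be written Y = 901 + 9P.
Set AD = SRAS: 3858 − 6P = 901 + 9P, so 2957 = 15P and P = 197.13.
Substituting into AD, Y = 2675.20.

P = 197.13, Y = 2675.20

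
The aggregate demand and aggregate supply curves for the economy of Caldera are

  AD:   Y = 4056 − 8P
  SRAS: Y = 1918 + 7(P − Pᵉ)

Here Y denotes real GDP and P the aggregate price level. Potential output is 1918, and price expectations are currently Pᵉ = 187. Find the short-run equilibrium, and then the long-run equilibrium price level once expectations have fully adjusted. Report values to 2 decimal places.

Short run: with Pᵉ = 187, SRAS is Y = 609 + 7P. Setting AD = SRAS gives 3447 = 15P, so P = 229.80 and Y = 4056 − 8P = 2217.60.
Output 2217.60 is above potential 1918, so over time expected prices rise and SRAS shifts left until Y returns to 1918.
Long run: Y = 1918 on the AD curve gives 1918 = 4056 − 8P, so P = 267.25.

Short run: P = 229.80, Y = 2217.60. Long run: P = 267.25.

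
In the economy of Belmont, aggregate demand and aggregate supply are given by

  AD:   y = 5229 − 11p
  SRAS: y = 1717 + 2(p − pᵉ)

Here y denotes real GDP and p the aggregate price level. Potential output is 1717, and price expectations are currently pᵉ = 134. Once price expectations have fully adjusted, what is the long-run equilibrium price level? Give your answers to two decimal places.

Long-run p = 319.27

Short run: with pᵉ = 134, SRAS is y = 1449 + 2p. Setting AD = SRAS gives 3780 = 13p, so p = 290.77 and y = 5229 − 11p = 2030.54.
Output 2030.54 is above potential 1717, so over time expected prices rise and SRAS shifts left until y returns to 1717.
Long run: y = 1717 on the AD curve gives 1717 = 5229 − 11p, so p = 319.27.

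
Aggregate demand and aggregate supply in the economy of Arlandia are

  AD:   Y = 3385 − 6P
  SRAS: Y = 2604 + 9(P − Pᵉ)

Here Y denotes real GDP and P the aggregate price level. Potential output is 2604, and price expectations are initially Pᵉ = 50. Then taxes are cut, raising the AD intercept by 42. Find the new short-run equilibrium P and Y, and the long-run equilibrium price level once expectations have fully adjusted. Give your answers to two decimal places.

AD shifts right: new AD is Y = 3427 − 6P. With Pᵉ = 50, SRAS is Y = 2154 + 9P.
Short run: 3427 − 6P = 2154 + 9P gives 1273 = 15P, so P = 84.87 and Y = 3427 − 6P = 2917.80.
Y = 2917.80 is above potential 2604; expectations adjust and SRAS shifts left until Y = 2604.
Long run: on the new AD curve, 2604 = 3427 − 6P gives P = 137.17.

Short run: P = 84.87, Y = 2917.80. Long run: P = 137.17.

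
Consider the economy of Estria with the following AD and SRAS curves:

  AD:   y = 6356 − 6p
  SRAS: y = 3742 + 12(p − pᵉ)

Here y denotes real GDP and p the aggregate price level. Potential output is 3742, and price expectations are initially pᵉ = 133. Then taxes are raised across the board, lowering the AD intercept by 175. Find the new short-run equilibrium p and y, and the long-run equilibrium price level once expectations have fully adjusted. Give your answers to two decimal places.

Short run: p = 224.17, y = 4836.00. Long run: p = 406.50.

AD shifts left: new AD is y = 6181 − 6p. With pᵉ = 133, SRAS is y = 2146 + 12p.
Short run: 6181 − 6p = 2146 + 12p gives 4035 = 18p, so p = 224.17 and y = 6181 − 6p = 4836.00.
y = 4836.00 is above potential 3742; expectations adjust and SRAS shifts left until y = 3742.
Long run: on the new AD curve, 3742 = 6181 − 6p gives p = 406.50.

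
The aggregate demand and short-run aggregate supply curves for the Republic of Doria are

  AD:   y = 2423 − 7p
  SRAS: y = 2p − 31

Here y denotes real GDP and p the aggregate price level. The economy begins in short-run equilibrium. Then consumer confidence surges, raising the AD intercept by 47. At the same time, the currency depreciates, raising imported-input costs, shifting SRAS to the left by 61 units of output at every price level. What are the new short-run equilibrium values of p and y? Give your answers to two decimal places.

After both shocks: AD is y = 2470 − 7p and SRAS is y = 2p − 92.
Setting them equal: 2562 = 9p, so p = 284.67.
Substituting into AD, y = 477.33.

p = 284.67, y = 477.33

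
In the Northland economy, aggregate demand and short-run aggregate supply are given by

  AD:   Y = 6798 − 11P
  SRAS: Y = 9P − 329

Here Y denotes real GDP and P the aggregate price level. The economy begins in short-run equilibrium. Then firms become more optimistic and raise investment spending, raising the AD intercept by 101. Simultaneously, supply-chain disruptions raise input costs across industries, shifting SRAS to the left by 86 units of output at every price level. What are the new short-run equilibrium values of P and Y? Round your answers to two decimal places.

P = 365.70, Y = 2876.30

After both shocks: AD is Y = 6899 − 11P and SRAS is Y = 9P − 415.
Setting them equal: 7314 = 20P, so P = 365.70.
Substituting into AD, Y = 2876.30.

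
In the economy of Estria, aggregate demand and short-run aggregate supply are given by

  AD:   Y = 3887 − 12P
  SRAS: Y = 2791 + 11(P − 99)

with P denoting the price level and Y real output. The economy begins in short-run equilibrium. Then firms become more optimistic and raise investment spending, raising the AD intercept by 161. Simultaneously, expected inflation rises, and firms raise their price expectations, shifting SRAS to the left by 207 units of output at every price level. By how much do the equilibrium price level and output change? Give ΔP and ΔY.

After both shocks: AD is Y = 4048 − 12P and SRAS is Y = 1495 + 11P.
Setting them equal: 2553 = 23P, so P = 111.
Y = 4048 − 12·111 = 2716.
Initially P = 95, Y = 2747, so ΔP = +16 and ΔY = -31.

ΔP = +16, ΔY = -31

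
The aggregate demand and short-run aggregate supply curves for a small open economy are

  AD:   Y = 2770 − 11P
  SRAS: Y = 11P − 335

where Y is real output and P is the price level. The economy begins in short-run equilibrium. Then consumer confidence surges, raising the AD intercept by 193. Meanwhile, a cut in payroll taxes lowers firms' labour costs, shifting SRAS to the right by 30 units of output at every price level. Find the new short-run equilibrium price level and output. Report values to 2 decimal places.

P = 148.55, Y = 1329.00

After both shocks: AD is Y = 2963 − 11P and SRAS is Y = 11P − 305.
Setting them equal: 3268 = 22P, so P = 148.55.
Substituting into AD, Y = 1329.00.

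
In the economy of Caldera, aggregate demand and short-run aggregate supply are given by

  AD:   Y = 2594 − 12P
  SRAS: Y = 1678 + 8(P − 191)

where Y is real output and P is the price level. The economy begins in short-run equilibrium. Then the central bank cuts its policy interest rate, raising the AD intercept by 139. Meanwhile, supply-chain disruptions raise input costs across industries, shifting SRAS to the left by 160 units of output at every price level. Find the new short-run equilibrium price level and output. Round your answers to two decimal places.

P = 137.15, Y = 1087.20

After both shocks: AD is Y = 2733 − 12P and SRAS is Y = 8P − 10.
Setting them equal: 2743 = 20P, so P = 137.15.
Substituting into AD, Y = 1087.20.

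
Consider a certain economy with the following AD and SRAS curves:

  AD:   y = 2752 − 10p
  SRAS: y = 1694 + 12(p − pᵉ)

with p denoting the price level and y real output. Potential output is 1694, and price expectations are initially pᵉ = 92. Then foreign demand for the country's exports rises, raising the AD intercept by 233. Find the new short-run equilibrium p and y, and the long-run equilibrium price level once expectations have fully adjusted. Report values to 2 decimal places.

Short run: p = 108.86, y = 1896.36. Long run: p = 129.10.

AD shifts right: new AD is y = 2985 − 10p. With pᵉ = 92, SRAS is y = 590 + 12p.
Short run: 2985 − 10p = 590 + 12p gives 2395 = 22p, so p = 108.86 and y = 2985 − 10p = 1896.36.
y = 1896.36 is above potential 1694; expectations adjust and SRAS shifts left until y = 1694.
Long run: on the new AD curve, 1694 = 2985 − 10p gives p = 129.10.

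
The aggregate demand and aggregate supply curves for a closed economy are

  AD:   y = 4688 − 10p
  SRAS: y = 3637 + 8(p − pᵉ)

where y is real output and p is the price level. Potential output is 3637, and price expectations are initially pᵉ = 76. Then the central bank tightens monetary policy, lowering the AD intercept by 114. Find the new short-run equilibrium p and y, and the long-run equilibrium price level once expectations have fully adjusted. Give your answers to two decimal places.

Short run: p = 85.83, y = 3715.67. Long run: p = 93.70.

AD shifts left: new AD is y = 4574 − 10p. With pᵉ = 76, SRAS is y = 3029 + 8p.
Short run: 4574 − 10p = 3029 + 8p gives 1545 = 18p, so p = 85.83 and y = 4574 − 10p = 3715.67.
y = 3715.67 is above potential 3637; expectations adjust and SRAS shifts left until y = 3637.
Long run: on the new AD curve, 3637 = 4574 − 10p gives p = 93.70.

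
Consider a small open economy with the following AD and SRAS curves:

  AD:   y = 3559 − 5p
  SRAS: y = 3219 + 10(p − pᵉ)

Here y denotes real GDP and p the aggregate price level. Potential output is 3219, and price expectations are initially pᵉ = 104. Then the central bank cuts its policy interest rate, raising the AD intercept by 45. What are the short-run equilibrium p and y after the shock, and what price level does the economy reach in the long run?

AD shifts right: new AD is y = 3604 − 5p. With pᵉ = 104, SRAS is y = 2179 + 10p.
Short run: 3604 − 5p = 2179 + 10p gives 1425 = 15p, so p = 95 and y = 3604 − 5·95 = 3129.
y = 3129 is below potential 3219; expectations adjust and SRAS shifts right until y = 3219.
Long run: on the new AD curve, 3219 = 3604 − 5p gives p = 77.

Short run: p = 95, y = 3129. Long run: p = 77.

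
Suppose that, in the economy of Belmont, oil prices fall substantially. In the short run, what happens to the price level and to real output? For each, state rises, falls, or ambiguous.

Price level: falls; output: rises

This is a favourable supply shock: SRAS shifts right.
Moving along the downward-sloping AD curve, P falls and Y rises.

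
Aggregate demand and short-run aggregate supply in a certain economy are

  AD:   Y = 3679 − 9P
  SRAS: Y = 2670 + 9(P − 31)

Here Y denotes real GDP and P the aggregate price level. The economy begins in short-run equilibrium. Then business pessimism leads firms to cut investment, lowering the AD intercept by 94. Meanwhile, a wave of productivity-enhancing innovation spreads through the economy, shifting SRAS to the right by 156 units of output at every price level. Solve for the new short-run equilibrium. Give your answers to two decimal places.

After both shocks: AD is Y = 3585 − 9P and SRAS is Y = 2547 + 9P.
Setting them equal: 1038 = 18P, so P = 57.67.
Substituting into AD, Y = 3066.00.

P = 57.67, Y = 3066.00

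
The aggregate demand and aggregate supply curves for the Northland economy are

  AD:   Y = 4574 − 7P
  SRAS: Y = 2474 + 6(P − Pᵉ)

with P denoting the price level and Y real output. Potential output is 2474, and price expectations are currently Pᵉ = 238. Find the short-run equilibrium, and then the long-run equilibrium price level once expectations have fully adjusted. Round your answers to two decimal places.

Short run: with Pᵉ = 238, SRAS is Y = 1046 + 6P. Setting AD = SRAS gives 3528 = 13P, so P = 271.38 and Y = 4574 − 7P = 2674.31.
Output 2674.31 is above potential 2474, so over time expected prices rise and SRAS shifts left until Y returns to 2474.
Long run: Y = 2474 on the AD curve gives 2474 = 4574 − 7P, so P = 300.00.

Short run: P = 271.38, Y = 2674.31. Long run: P = 300.00.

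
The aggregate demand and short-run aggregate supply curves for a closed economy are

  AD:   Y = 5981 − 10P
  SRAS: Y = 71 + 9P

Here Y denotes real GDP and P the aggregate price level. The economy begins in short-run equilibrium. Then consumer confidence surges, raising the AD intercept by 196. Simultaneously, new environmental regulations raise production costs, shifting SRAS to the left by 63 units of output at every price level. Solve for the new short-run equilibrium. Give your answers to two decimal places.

After both shocks: AD is Y = 6177 − 10P and SRAS is Y = 8 + 9P.
Setting them equal: 6169 = 19P, so P = 324.68.
Substituting into AD, Y = 2930.16.

P = 324.68, Y = 2930.16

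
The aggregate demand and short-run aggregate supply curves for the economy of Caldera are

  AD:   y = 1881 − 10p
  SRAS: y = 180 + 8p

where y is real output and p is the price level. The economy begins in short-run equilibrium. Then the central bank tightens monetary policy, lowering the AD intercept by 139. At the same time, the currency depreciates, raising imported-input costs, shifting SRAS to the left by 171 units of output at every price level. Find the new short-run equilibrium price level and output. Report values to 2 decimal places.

After both shocks: AD is y = 1742 − 10p and SRAS is y = 9 + 8p.
Setting them equal: 1733 = 18p, so p = 96.28.
Substituting into AD, y = 779.22.

p = 96.28, y = 779.22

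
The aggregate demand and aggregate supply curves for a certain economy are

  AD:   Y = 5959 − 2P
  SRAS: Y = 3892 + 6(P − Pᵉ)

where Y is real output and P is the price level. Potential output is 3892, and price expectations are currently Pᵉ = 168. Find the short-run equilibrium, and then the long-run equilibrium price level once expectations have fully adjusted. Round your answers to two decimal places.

Short run: with Pᵉ = 168, SRAS is Y = 2884 + 6P. Setting AD = SRAS gives 3075 = 8P, so P = 384.38 and Y = 5959 − 2P = 5190.25.
Output 5190.25 is above potential 3892, so over time expected prices rise and SRAS shifts left until Y returns to 3892.
Long run: Y = 3892 on the AD curve gives 3892 = 5959 − 2P, so P = 1033.50.

Short run: P = 384.38, Y = 5190.25. Long run: P = 1033.50.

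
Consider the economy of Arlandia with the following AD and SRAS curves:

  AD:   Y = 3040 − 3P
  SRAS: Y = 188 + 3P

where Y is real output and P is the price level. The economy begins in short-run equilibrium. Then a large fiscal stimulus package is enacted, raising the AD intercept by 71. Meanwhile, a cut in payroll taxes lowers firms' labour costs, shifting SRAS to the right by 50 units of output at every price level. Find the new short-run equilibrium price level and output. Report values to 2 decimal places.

P = 478.83, Y = 1674.50

After both shocks: AD is Y = 3111 − 3P and SRAS is Y = 238 + 3P.
Setting them equal: 2873 = 6P, so P = 478.83.
Substituting into AD, Y = 1674.50.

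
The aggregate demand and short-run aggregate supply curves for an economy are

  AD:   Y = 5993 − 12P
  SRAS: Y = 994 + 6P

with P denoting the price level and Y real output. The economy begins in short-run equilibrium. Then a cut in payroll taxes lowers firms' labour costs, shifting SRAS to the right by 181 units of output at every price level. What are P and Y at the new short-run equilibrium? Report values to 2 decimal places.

This is a positive supply shock: SRAS shifts right.
New SRAS: Y = 1175 + 6P.
Set AD = SRAS: 5993 − 12P = 1175 + 6P, so 4818 = 18P and P = 267.67.
Substituting into AD, Y = 2781.00.

P = 267.67, Y = 2781.00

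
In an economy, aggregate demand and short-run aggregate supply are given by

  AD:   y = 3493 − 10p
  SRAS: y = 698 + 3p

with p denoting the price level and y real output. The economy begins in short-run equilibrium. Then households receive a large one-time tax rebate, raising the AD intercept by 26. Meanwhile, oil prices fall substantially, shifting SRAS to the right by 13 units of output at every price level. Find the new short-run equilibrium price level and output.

After both shocks: AD is y = 3519 − 10p and SRAS is y = 711 + 3p.
Setting them equal: 2808 = 13p, so p = 216.
y = 3519 − 10·216 = 1359.

p = 216, y = 1359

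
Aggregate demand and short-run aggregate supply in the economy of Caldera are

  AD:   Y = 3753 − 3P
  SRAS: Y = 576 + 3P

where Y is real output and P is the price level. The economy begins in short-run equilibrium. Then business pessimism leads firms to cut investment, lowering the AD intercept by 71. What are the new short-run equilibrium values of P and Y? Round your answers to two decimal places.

This is a negative demand shock: AD shifts left.
New AD: Y = 3682 − 3P.
Set AD = SRAS: 3682 − 3P = 576 + 3P, so 3106 = 6P and P = 517.67.
Substituting into AD, Y = 2129.00.

P = 517.67, Y = 2129.00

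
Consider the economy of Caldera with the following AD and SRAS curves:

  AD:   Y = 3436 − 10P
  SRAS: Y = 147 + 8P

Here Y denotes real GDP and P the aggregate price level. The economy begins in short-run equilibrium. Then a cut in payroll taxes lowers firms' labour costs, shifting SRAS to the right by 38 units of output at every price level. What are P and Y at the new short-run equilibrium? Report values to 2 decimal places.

This is a positive supply shock: SRAS shifts right.
New SRAS: Y = 185 + 8P.
Set AD = SRAS: 3436 − 10P = 185 + 8P, so 3251 = 18P and P = 180.61.
Substituting into AD, Y = 1629.89.

P = 180.61, Y = 1629.89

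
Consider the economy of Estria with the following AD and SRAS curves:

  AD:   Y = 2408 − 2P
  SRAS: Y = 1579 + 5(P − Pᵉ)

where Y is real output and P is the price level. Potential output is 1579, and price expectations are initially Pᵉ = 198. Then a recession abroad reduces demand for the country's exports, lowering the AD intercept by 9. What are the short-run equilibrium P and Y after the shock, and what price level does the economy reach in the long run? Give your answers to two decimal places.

AD shifts left: new AD is Y = 2399 − 2P. With Pᵉ = 198, SRAS is Y = 589 + 5P.
Short run: 2399 − 2P = 589 + 5P gives 1810 = 7P, so P = 258.57 and Y = 2399 − 2P = 1881.86.
Y = 1881.86 is above potential 1579; expectations adjust and SRAS shifts left until Y = 1579.
Long run: on the new AD curve, 1579 = 2399 − 2P gives P = 410.00.

Short run: P = 258.57, Y = 1881.86. Long run: P = 410.00.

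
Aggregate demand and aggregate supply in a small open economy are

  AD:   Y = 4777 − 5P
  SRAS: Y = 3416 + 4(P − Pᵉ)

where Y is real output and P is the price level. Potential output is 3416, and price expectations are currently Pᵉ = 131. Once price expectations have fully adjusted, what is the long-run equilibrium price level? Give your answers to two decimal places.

Short run: with Pᵉ = 131, SRAS is Y = 2892 + 4P. Setting AD = SRAS gives 1885 = 9P, so P = 209.44 and Y = 4777 − 5P = 3729.78.
Output 3729.78 is above potential 3416, so over time expected prices rise and SRAS shifts left until Y returns to 3416.
Long run: Y = 3416 on the AD curve gives 3416 = 4777 − 5P, so P = 272.20.

Long-run P = 272.20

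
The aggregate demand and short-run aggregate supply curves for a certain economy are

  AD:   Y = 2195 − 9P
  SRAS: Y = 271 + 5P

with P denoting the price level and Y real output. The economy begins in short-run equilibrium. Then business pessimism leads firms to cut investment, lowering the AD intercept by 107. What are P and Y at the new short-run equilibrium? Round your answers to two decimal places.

This is a negative demand shock: AD shifts left.
New AD: Y = 2088 − 9P.
Set AD = SRAS: 2088 − 9P = 271 + 5P, so 1817 = 14P and P = 129.79.
Substituting into AD, Y = 919.93.

P = 129.79, Y = 919.93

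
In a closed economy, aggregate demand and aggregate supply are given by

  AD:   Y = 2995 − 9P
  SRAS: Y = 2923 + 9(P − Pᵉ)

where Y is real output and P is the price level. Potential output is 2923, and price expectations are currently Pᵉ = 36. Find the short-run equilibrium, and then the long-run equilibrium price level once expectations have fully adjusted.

Short run: with Pᵉ = 36, SRAS is Y = 2599 + 9P. Setting AD = SRAS gives 396 = 18P, so P = 22 and Y = 2995 − 9·22 = 2797.
Output 2797 is below potential 2923, so over time expected prices fall and SRAS shifts right until Y returns to 2923.
Long run: Y = 2923 on the AD curve gives 2923 = 2995 − 9P, so P = 8.

Short run: P = 22, Y = 2797. Long run: P = 8.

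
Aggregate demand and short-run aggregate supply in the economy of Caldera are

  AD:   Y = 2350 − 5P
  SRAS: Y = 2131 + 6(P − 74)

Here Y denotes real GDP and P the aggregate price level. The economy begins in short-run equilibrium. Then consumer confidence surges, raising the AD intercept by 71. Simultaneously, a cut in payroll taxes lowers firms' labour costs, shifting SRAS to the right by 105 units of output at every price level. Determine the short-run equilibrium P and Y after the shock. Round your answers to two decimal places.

P = 57.18, Y = 2135.09

After both shocks: AD is Y = 2421 − 5P and SRAS is Y = 1792 + 6P.
Setting them equal: 629 = 11P, so P = 57.18.
Substituting into AD, Y = 2135.09.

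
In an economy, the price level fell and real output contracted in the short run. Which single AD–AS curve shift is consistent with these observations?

P fell and Y fell. An AD shift moves P and Y in the same direction; an SRAS shift moves them in opposite directions.
Here P and Y moved in the same direction, so the AD curve shifted.
Since Y fell, AD shifted left.

AD shifted left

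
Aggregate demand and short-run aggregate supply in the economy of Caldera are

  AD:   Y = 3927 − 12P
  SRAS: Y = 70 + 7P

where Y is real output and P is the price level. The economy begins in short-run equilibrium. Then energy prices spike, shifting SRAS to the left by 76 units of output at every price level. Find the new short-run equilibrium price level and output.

This is a negative supply shock: SRAS shifts left.
New SRAS: Y = 7P − 6.
Set AD = SRAS: 3927 − 12P = 7P − 6, so 3933 = 19P and P = 207.
Y = 3927 − 12·207 = 1443.

P = 207, Y = 1443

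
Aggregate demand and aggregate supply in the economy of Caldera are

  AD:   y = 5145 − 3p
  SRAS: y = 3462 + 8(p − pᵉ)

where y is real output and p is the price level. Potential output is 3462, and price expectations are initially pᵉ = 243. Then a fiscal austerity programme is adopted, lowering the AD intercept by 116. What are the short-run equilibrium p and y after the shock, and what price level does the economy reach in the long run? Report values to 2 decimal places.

AD shifts left: new AD is y = 5029 − 3p. With pᵉ = 243, SRAS is y = 1518 + 8p.
Short run: 5029 − 3p = 1518 + 8p gives 3511 = 11p, so p = 319.18 and y = 5029 − 3p = 4071.45.
y = 4071.45 is above potential 3462; expectations adjust and SRAS shifts left until y = 3462.
Long run: on the new AD curve, 3462 = 5029 − 3p gives p = 522.33.

Short run: p = 319.18, y = 4071.45. Long run: p = 522.33.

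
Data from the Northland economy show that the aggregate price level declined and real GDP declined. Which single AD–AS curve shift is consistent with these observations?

P fell and Y fell. An AD shift moves P and Y in the same direction; an SRAS shift moves them in opposite directions.
Here P and Y moved in the same direction, so the AD curve shifted.
Since Y fell, AD shifted left.

AD shifted left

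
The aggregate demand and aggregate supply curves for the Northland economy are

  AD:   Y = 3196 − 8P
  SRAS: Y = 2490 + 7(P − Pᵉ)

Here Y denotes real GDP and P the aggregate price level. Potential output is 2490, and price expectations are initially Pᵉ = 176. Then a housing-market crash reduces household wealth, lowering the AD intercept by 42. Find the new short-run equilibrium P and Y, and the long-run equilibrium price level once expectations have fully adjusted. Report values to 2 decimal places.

AD shifts left: new AD is Y = 3154 − 8P. With Pᵉ = 176, SRAS is Y = 1258 + 7P.
Short run: 3154 − 8P = 1258 + 7P gives 1896 = 15P, so P = 126.40 and Y = 3154 − 8P = 2142.80.
Y = 2142.80 is below potential 2490; expectations adjust and SRAS shifts right until Y = 2490.
Long run: on the new AD curve, 2490 = 3154 − 8P gives P = 83.00.

Short run: P = 126.40, Y = 2142.80. Long run: P = 83.00.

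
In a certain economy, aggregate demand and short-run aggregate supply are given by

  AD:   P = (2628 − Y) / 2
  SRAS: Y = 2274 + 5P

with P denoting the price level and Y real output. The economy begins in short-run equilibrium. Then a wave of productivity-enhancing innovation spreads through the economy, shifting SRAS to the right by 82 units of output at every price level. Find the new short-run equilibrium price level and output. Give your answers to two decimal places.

This is a positive supply shock: SRAS shifts right.
New SRAS: Y = 2356 + 5P.
Set AD = SRAS: 2628 − 2P = 2356 + 5P, so 272 = 7P and P = 38.86.
Substituting into AD, Y = 2550.29.

P = 38.86, Y = 2550.29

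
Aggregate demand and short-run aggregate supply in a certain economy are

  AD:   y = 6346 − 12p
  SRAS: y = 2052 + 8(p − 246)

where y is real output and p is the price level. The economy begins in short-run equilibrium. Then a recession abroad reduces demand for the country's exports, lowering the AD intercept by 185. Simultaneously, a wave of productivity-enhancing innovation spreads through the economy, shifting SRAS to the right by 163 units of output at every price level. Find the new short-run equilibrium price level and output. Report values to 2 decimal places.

p = 295.70, y = 2612.60

After both shocks: AD is y = 6161 − 12p and SRAS is y = 247 + 8p.
Setting them equal: 5914 = 20p, so p = 295.70.
Substituting into AD, y = 2612.60.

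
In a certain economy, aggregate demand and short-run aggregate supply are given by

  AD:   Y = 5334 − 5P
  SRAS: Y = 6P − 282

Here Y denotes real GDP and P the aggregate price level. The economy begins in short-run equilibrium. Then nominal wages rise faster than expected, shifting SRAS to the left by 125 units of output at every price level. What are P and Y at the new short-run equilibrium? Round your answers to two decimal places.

This is a negative supply shock: SRAS shifts left.
New SRAS: Y = 6P − 407.
Set AD = SRAS: 5334 − 5P = 6P − 407, so 5741 = 11P and P = 521.91.
Substituting into AD, Y = 2724.45.

P = 521.91, Y = 2724.45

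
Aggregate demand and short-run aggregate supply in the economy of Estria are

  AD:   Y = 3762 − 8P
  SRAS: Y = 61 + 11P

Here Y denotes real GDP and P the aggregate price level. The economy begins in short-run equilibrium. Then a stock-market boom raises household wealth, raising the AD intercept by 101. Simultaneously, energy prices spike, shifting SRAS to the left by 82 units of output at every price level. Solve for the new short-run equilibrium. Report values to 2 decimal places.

After both shocks: AD is Y = 3863 − 8P and SRAS is Y = 11P − 21.
Setting them equal: 3884 = 19P, so P = 204.42.
Substituting into AD, Y = 2227.63.

P = 204.42, Y = 2227.63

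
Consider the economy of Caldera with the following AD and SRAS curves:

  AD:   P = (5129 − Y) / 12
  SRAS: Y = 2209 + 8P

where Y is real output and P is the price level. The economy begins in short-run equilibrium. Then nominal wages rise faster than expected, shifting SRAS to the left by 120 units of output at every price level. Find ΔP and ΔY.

ΔP = +6, ΔY = -72

This is a negative supply shock: SRAS shifts left.
New SRAS: Y = 2089 + 8P.
Set AD = SRAS: 5129 − 12P = 2089 + 8P, so 3040 = 20P and P = 152.
Y = 5129 − 12·152 = 3305.
Initially P = 146, Y = 3377, so ΔP = +6 and ΔY = -72.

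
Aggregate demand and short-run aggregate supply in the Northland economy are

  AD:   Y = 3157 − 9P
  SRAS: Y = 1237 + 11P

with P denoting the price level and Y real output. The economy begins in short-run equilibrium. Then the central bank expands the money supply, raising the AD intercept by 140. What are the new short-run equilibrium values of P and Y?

P = 103, Y = 2370

This is a positive demand shock: AD shifts right.
New AD: Y = 3297 − 9P.
Set AD = SRAS: 3297 − 9P = 1237 + 11P, so 2060 = 20P and P = 103.
Y = 3297 − 9·103 = 2370.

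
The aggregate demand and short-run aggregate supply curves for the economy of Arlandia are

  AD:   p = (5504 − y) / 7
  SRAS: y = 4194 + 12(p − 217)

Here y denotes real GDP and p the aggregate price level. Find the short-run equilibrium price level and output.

Write SRAS as y = 4194 + 12p − 2604 = 1590 + 12p.
Rearrange AD to y = 5504 − 7p.
Set AD = SRAS: 5504 − 7p = 1590 + 12p, so 3914 = 19p and p = 206.
Then y = 5504 − 7·206 = 4062.

p = 206, y = 4062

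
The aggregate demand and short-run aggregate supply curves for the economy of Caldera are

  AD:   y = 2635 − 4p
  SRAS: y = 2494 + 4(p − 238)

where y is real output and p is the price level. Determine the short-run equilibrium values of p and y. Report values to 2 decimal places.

p = 136.63, y = 2088.50

Write SRAS as y = 2494 + 4p − 952 = 1542 + 4p.
Set AD = SRAS: 2635 − 4p = 1542 + 4p, so 1093 = 8p and p = 136.63.
Substituting into AD, y = 2635 − 4p = 2088.50.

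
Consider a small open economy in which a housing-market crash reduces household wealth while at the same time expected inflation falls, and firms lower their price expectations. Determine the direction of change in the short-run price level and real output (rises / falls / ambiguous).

Price level: falls; output: ambiguous

The first event is a negative demand shock: AD shifts left, which by itself pushes P down and Y down.
The second is a favourable supply shock: SRAS shifts right, which by itself pushes P down and Y up.
Both shocks push P down, so P falls. The two shocks push Y in opposite directions, so the effect on Y is ambiguous.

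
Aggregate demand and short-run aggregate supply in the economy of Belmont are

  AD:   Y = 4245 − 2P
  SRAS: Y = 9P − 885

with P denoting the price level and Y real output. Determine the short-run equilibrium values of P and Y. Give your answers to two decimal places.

P = 466.36, Y = 3312.27

Set AD = SRAS: 4245 − 2P = 9P − 885, so 5130 = 11P and P = 466.36.
Substituting into AD, Y = 4245 − 2P = 3312.27.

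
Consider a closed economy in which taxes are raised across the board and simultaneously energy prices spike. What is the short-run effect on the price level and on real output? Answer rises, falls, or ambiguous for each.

Price level: ambiguous; output: falls

The first event is a negative demand shock: AD shifts left, which by itself pushes P down and Y down.
The second is an adverse supply shock: SRAS shifts left, which by itself pushes P up and Y down.
The two shocks push P in opposite directions, so the effect on P is ambiguous. Both shocks push Y down, so Y falls.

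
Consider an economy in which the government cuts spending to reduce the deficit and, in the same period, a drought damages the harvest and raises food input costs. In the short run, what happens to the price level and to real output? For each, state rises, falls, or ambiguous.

Price level: ambiguous; output: falls

The first event is a negative demand shock: AD shifts left, which by itself pushes P down and Y down.
The second is an adverse supply shock: SRAS shifts left, which by itself pushes P up and Y down.
The two shocks push P in opposite directions, so the effect on P is ambiguous. Both shocks push Y down, so Y falls.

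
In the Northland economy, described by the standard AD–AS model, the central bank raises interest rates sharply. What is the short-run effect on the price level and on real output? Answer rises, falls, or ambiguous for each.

Price level: falls; output: falls

This is a negative demand shock: AD shifts left.
Moving along the upward-sloping SRAS curve, P falls and Y falls.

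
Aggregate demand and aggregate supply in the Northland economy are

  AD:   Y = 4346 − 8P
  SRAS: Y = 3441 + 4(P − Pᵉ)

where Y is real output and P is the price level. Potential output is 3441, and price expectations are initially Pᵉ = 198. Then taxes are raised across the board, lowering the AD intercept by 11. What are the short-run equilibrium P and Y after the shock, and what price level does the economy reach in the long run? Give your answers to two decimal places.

AD shifts left: new AD is Y = 4335 − 8P. With Pᵉ = 198, SRAS is Y = 2649 + 4P.
Short run: 4335 − 8P = 2649 + 4P gives 1686 = 12P, so P = 140.50 and Y = 4335 − 8P = 3211.00.
Y = 3211.00 is below potential 3441; expectations adjust and SRAS shifts right until Y = 3441.
Long run: on the new AD curve, 3441 = 4335 − 8P gives P = 111.75.

Short run: P = 140.50, Y = 3211.00. Long run: P = 111.75.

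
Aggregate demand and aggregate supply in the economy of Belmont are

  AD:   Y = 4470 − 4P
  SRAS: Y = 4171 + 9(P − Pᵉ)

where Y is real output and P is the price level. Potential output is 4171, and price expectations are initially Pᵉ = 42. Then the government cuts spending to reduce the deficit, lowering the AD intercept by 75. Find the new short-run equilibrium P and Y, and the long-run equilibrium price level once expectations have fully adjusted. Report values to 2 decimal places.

AD shifts left: new AD is Y = 4395 − 4P. With Pᵉ = 42, SRAS is Y = 3793 + 9P.
Short run: 4395 − 4P = 3793 + 9P gives 602 = 13P, so P = 46.31 and Y = 4395 − 4P = 4209.77.
Y = 4209.77 is above potential 4171; expectations adjust and SRAS shifts left until Y = 4171.
Long run: on the new AD curve, 4171 = 4395 − 4P gives P = 56.00.

Short run: P = 46.31, Y = 4209.77. Long run: P = 56.00.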